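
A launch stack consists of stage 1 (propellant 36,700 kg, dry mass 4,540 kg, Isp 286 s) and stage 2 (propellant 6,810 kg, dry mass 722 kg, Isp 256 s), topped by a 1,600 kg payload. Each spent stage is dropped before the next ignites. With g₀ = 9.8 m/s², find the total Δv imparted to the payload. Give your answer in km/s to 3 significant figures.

Δv ≈ 7.09 km/s

Ignition mass of stage 1 = 36,700+4,540 + 6,810+722 + 1,600 = 50,372 kg.
Stage 1: m₀ = 50,372 kg, m_f = 50,372 − 36,700 = 13,672 kg; Δv = 286×9.8×ln(3.684) = 2802.8×1.3041 ≈ 3655 m/s.
Stage 2: m₀ = 9,132 kg, m_f = 9,132 − 6,810 = 2,322 kg; Δv = 256×9.8×ln(3.933) = 2508.8×1.3694 ≈ 3435 m/s.
Total Δv = 3655 + 3435 = 7090 m/s.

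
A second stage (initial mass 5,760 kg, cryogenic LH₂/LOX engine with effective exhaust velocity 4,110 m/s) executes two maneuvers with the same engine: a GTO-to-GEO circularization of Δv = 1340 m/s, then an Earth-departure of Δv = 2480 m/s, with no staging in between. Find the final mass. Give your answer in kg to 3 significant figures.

After the first burn: m = 5760 × exp(−1340/4110.0) = 5760 × 0.72178 = 4,157.45 kg.
After the second burn: m = 4,157.45 × exp(−2480/4110.0) = 4,157.45 × 0.54695 = 2,273.92 kg.

final mass ≈ 2270 kg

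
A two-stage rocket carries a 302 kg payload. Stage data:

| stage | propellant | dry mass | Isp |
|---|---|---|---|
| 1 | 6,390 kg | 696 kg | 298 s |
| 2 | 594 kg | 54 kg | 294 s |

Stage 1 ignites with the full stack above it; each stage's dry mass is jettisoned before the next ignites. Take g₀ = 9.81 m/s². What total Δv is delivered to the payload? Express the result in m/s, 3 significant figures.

Ignition mass of stage 1 = 6,390+696 + 594+54 + 302 = 8,036 kg.
Stage 1: m₀ = 8,036 kg, m_f = 8,036 − 6,390 = 1,646 kg; Δv = 298×9.81×ln(4.882) = 2923.4×1.5856 ≈ 4635 m/s.
Stage 2: m₀ = 950 kg, m_f = 950 − 594 = 356 kg; Δv = 294×9.81×ln(2.669) = 2884.1×0.9815 ≈ 2831 m/s.
Total Δv = 4635 + 2831 = 7466 m/s.

Δv ≈ 7470 m/s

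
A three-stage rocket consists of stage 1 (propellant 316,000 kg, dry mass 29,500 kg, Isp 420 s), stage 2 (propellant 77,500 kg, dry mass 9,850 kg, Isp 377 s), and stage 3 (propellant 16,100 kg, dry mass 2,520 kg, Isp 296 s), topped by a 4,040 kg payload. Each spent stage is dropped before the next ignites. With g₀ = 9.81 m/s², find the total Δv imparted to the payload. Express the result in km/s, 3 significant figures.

Δv ≈ 13.0 km/s

Ignition mass of stage 1 = 316,000+29,500 + 77,500+9,850 + 16,100+2,520 + 4,040 = 455,510 kg.
Stage 1: m₀ = 455,510 kg, m_f = 455,510 − 316,000 = 139,510 kg; Δv = 420×9.81×ln(3.265) = 4120.2×1.1833 ≈ 4875 m/s.
Stage 2: m₀ = 110,010 kg, m_f = 110,010 − 77,500 = 32,510 kg; Δv = 377×9.81×ln(3.384) = 3698.4×1.2190 ≈ 4508 m/s.
Stage 3: m₀ = 22,660 kg, m_f = 22,660 − 16,100 = 6,560 kg; Δv = 296×9.81×ln(3.454) = 2903.8×1.2396 ≈ 3600 m/s.
Total Δv = 4875 + 4508 + 3600 = 12983 m/s.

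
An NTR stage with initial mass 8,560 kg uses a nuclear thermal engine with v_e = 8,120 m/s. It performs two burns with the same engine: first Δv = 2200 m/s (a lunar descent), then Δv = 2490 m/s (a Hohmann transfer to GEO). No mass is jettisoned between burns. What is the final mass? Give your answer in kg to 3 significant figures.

final mass ≈ 4800 kg

After the first burn: m = 8560 × exp(−2200/8120.0) = 8560 × 0.76267 = 6,528.46 kg.
After the second burn: m = 6,528.46 × exp(−2490/8120.0) = 6,528.46 × 0.73591 = 4,804.36 kg.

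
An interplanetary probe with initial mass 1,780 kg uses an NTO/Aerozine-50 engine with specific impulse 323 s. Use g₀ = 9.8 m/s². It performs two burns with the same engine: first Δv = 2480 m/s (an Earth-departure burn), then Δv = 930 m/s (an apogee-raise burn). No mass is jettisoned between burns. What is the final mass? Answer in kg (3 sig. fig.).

final mass ≈ 606 kg

v_e = Isp · g₀ = 323 × 9.8 = 3165.4 m/s.
After the first burn: m = 1780 × exp(−2480/3165.4) = 1780 × 0.45682 = 813.14 kg.
After the second burn: m = 813.14 × exp(−930/3165.4) = 813.14 × 0.74542 = 606.131 kg.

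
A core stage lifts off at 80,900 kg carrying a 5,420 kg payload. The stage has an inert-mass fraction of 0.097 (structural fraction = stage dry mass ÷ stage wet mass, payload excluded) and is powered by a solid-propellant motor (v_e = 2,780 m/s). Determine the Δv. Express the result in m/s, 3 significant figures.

Δv ≈ 5140 m/s

Stage wet mass = m₀ − payload = 80,900 − 5,420 = 75,480 kg.
Stage dry mass = ε × stage wet mass = 0.097 × 75,480 = 7,321.56 kg.
Burnout mass m_f = stage dry + payload = 7,321.56 + 5,420 = 12,741.56 kg.
From the ideal rocket equation, Δv = v_e · ln(80,900/12,741.56) = 2780.0 × ln(6.349) = 2780.0 × 1.8483 ≈ 5138 m/s.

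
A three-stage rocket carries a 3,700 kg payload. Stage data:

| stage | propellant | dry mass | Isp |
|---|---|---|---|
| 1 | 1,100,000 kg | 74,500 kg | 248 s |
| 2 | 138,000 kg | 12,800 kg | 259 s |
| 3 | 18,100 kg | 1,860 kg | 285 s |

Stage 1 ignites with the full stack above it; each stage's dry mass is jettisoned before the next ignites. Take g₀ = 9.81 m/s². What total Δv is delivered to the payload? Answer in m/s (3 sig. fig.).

Ignition mass of stage 1 = 1,100,000+74,500 + 138,000+12,800 + 18,100+1,860 + 3,700 = 1,348,960 kg.
Stage 1: m₀ = 1,348,960 kg, m_f = 1,348,960 − 1,100,000 = 248,960 kg; Δv = 248×9.81×ln(5.418) = 2432.9×1.6898 ≈ 4111 m/s.
Stage 2: m₀ = 174,460 kg, m_f = 174,460 − 138,000 = 36,460 kg; Δv = 259×9.81×ln(4.785) = 2540.8×1.5655 ≈ 3978 m/s.
Stage 3: m₀ = 23,660 kg, m_f = 23,660 − 18,100 = 5,560 kg; Δv = 285×9.81×ln(4.255) = 2795.9×1.4482 ≈ 4049 m/s.
Total Δv = 4111 + 3978 + 4049 = 12138 m/s.

Δv ≈ 12100 m/s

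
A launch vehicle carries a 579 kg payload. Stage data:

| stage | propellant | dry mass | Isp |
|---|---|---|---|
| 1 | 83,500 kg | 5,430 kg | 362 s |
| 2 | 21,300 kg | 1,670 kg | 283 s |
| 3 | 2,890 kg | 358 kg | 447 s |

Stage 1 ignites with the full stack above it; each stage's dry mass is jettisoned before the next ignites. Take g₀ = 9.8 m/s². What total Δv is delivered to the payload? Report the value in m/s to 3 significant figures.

Ignition mass of stage 1 = 83,500+5,430 + 21,300+1,670 + 2,890+358 + 579 = 115,727 kg.
Stage 1: m₀ = 115,727 kg, m_f = 115,727 − 83,500 = 32,227 kg; Δv = 362×9.8×ln(3.591) = 3547.6×1.2784 ≈ 4535 m/s.
Stage 2: m₀ = 26,797 kg, m_f = 26,797 − 21,300 = 5,497 kg; Δv = 283×9.8×ln(4.875) = 2773.4×1.5841 ≈ 4393 m/s.
Stage 3: m₀ = 3,827 kg, m_f = 3,827 − 2,890 = 937 kg; Δv = 447×9.8×ln(4.084) = 4380.6×1.4072 ≈ 6164 m/s.
Total Δv = 4535 + 4393 + 6164 = 15092 m/s.

Δv ≈ 15100 m/s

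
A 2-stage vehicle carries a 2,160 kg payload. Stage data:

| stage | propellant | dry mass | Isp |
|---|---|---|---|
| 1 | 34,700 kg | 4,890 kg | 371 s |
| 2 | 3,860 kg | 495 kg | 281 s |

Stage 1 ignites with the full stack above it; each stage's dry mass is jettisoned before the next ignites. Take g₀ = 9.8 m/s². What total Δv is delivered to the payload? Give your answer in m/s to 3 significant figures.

Ignition mass of stage 1 = 34,700+4,890 + 3,860+495 + 2,160 = 46,105 kg.
Stage 1: m₀ = 46,105 kg, m_f = 46,105 − 34,700 = 11,405 kg; Δv = 371×9.8×ln(4.043) = 3635.8×1.3969 ≈ 5079 m/s.
Stage 2: m₀ = 6,515 kg, m_f = 6,515 − 3,860 = 2,655 kg; Δv = 281×9.8×ln(2.454) = 2753.8×0.8977 ≈ 2472 m/s.
Total Δv = 5079 + 2472 = 7551 m/s.

Δv ≈ 7550 m/s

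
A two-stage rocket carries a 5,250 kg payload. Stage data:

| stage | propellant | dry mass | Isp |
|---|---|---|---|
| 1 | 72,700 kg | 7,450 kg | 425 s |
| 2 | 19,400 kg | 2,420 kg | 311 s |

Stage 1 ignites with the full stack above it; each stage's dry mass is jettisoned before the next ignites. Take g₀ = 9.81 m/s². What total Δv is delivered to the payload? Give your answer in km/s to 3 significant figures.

Δv ≈ 8.57 km/s

Ignition mass of stage 1 = 72,700+7,450 + 19,400+2,420 + 5,250 = 107,220 kg.
Stage 1: m₀ = 107,220 kg, m_f = 107,220 − 72,700 = 34,520 kg; Δv = 425×9.81×ln(3.106) = 4169.2×1.1333 ≈ 4725 m/s.
Stage 2: m₀ = 27,070 kg, m_f = 27,070 − 19,400 = 7,670 kg; Δv = 311×9.81×ln(3.529) = 3050.9×1.2611 ≈ 3848 m/s.
Total Δv = 4725 + 3848 = 8573 m/s.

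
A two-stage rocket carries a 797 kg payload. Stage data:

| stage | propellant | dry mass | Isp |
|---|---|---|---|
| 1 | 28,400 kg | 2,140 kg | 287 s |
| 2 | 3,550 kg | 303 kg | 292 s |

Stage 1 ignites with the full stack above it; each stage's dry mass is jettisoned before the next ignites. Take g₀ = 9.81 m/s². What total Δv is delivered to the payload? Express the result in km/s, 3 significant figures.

Δv ≈ 8.76 km/s

Ignition mass of stage 1 = 28,400+2,140 + 3,550+303 + 797 = 35,190 kg.
Stage 1: m₀ = 35,190 kg, m_f = 35,190 − 28,400 = 6,790 kg; Δv = 287×9.81×ln(5.183) = 2815.5×1.6453 ≈ 4632 m/s.
Stage 2: m₀ = 4,650 kg, m_f = 4,650 − 3,550 = 1,100 kg; Δv = 292×9.81×ln(4.227) = 2864.5×1.4416 ≈ 4129 m/s.
Total Δv = 4632 + 4129 = 8761 m/s.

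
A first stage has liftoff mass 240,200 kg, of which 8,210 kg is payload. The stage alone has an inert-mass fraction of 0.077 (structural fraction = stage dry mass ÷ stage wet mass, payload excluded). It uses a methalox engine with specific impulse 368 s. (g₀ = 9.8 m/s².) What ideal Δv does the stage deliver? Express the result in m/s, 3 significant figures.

Δv ≈ 8010 m/s

Stage wet mass = m₀ − payload = 240,200 − 8,210 = 231,990 kg.
Stage dry mass = ε × stage wet mass = 0.077 × 231,990 = 17,863.2 kg.
Burnout mass m_f = stage dry + payload = 17,863.2 + 8,210 = 26,073.2 kg.
v_e = Isp · g₀ = 368 × 9.8 = 3606.4 m/s.
By the Tsiolkovsky rocket equation, Δv = v_e · ln(240,200/26,073.2) = 3606.4 × ln(9.213) = 3606.4 × 2.2206 ≈ 8008 m/s.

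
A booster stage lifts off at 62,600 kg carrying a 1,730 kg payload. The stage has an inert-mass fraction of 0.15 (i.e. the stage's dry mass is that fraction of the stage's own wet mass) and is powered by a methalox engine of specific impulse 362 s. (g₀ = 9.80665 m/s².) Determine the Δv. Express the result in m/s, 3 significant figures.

Stage wet mass = m₀ − payload = 62,600 − 1,730 = 60,870 kg.
Stage dry mass = ε × stage wet mass = 0.15 × 60,870 = 9,130.5 kg.
Burnout mass m_f = stage dry + payload = 9,130.5 + 1,730 = 10,860.5 kg.
v_e = Isp · g₀ = 362 × 9.80665 = 3550.0 m/s.
Rocket equation: Δv = v_e · ln(62,600/10,860.5) = 3550.0 × ln(5.764) = 3550.0 × 1.7516 ≈ 6218 m/s.

Δv ≈ 6220 m/s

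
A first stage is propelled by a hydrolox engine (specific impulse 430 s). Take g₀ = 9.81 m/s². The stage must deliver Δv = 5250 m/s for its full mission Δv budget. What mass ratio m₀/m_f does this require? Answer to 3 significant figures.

v_e = Isp · g₀ = 430 × 9.81 = 4218.3 m/s.
Using Δv = v_e ln(m₀/m_f): m₀/m_f = exp(Δv / v_e) = exp(5250 / 4218.3) = exp(1.2446) = 3.4715.

mass ratio ≈ 3.47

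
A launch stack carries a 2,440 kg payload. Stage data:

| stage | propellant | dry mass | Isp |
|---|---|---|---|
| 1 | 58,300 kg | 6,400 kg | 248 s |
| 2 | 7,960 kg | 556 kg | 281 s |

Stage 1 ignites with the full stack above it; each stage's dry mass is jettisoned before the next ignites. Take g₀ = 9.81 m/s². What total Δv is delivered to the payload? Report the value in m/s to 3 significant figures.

Δv ≈ 7160 m/s

Ignition mass of stage 1 = 58,300+6,400 + 7,960+556 + 2,440 = 75,656 kg.
Stage 1: m₀ = 75,656 kg, m_f = 75,656 − 58,300 = 17,356 kg; Δv = 248×9.81×ln(4.359) = 2432.9×1.4723 ≈ 3582 m/s.
Stage 2: m₀ = 10,956 kg, m_f = 10,956 − 7,960 = 2,996 kg; Δv = 281×9.81×ln(3.657) = 2756.6×1.2966 ≈ 3574 m/s.
Total Δv = 3582 + 3574 = 7156 m/s.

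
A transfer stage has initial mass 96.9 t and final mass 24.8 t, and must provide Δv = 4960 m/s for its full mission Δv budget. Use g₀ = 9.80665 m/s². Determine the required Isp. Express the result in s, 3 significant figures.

Isp ≈ 371 s

ln(m₀/m_f) = ln(96900/24800) = ln(3.907) = 1.3628.
By the Tsiolkovsky rocket equation, v_e = Δv / ln(m₀/m_f) = 4960 / 1.3628 = 3639.5 m/s.
Isp = v_e / g₀ = 3639.5 / 9.80665 = 371.1 s.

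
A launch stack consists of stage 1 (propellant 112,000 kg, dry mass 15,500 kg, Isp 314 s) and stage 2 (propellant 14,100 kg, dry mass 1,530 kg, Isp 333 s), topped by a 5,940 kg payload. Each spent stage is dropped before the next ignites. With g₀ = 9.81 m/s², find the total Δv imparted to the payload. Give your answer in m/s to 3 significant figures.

Ignition mass of stage 1 = 112,000+15,500 + 14,100+1,530 + 5,940 = 149,070 kg.
Stage 1: m₀ = 149,070 kg, m_f = 149,070 − 112,000 = 37,070 kg; Δv = 314×9.81×ln(4.021) = 3080.3×1.3916 ≈ 4287 m/s.
Stage 2: m₀ = 21,570 kg, m_f = 21,570 − 14,100 = 7,470 kg; Δv = 333×9.81×ln(2.888) = 3266.7×1.0604 ≈ 3464 m/s.
Total Δv = 4287 + 3464 = 7751 m/s.

Δv ≈ 7750 m/s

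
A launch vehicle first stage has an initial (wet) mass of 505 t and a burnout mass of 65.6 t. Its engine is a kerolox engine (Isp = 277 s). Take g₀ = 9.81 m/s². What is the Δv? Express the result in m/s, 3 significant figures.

Δv ≈ 5550 m/s

v_e = Isp · g₀ = 277 × 9.81 = 2717.4 m/s.
Rocket equation: Δv = v_e · ln(m₀/m_f) = 2717.4 × ln(7.698) = 2717.4 × 2.0410 ≈ 5546.1 m/s.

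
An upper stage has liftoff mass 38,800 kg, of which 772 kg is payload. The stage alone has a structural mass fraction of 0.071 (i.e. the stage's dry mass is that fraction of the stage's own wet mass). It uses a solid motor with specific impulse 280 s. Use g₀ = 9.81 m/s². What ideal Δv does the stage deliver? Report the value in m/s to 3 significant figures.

Stage wet mass = m₀ − payload = 38,800 − 772 = 38,028 kg.
Stage dry mass = ε × stage wet mass = 0.071 × 38,028 = 2,699.99 kg.
Burnout mass m_f = stage dry + payload = 2,699.99 + 772 = 3,471.99 kg.
v_e = Isp · g₀ = 280 × 9.81 = 2746.8 m/s.
Δv = v_e · ln(38,800/3,471.99) = 2746.8 × ln(11.18) = 2746.8 × 2.4137 ≈ 6630 m/s.

Δv ≈ 6630 m/s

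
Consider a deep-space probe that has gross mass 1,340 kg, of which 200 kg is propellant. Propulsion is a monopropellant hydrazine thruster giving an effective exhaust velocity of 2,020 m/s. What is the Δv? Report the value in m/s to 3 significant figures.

m_f = m₀ − m_prop = 1,340 − 200 = 1,140 kg.
Rocket equation: Δv = v_e · ln(m₀/m_f) = 2020.0 × ln(1.175) = 2020.0 × 0.1616 ≈ 326.5 m/s.

Δv ≈ 327 m/s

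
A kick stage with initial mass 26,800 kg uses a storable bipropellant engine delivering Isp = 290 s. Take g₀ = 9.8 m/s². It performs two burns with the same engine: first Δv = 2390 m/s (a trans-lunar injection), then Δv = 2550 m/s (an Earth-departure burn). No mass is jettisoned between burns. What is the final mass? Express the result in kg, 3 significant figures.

final mass ≈ 4710 kg

v_e = Isp · g₀ = 290 × 9.8 = 2842.0 m/s.
After the first burn: m = 26800 × exp(−2390/2842.0) = 26800 × 0.43130 = 11,558.8 kg.
After the second burn: m = 11,558.8 × exp(−2550/2842.0) = 11,558.8 × 0.40769 = 4,712.41 kg.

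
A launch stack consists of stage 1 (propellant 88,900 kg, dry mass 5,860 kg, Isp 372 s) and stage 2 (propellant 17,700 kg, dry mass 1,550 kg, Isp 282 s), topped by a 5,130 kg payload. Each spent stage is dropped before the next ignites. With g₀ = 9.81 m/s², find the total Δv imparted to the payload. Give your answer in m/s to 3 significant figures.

Ignition mass of stage 1 = 88,900+5,860 + 17,700+1,550 + 5,130 = 119,140 kg.
Stage 1: m₀ = 119,140 kg, m_f = 119,140 − 88,900 = 30,240 kg; Δv = 372×9.81×ln(3.94) = 3649.3×1.3711 ≈ 5004 m/s.
Stage 2: m₀ = 24,380 kg, m_f = 24,380 − 17,700 = 6,680 kg; Δv = 282×9.81×ln(3.65) = 2766.4×1.2946 ≈ 3582 m/s.
Total Δv = 5004 + 3582 = 8586 m/s.

Δv ≈ 8590 m/s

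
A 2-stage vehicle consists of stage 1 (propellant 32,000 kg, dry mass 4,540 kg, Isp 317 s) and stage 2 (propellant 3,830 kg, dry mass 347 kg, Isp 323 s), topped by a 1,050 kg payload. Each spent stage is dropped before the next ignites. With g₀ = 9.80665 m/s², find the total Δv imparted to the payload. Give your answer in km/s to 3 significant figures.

Δv ≈ 8.70 km/s

Ignition mass of stage 1 = 32,000+4,540 + 3,830+347 + 1,050 = 41,767 kg.
Stage 1: m₀ = 41,767 kg, m_f = 41,767 − 32,000 = 9,767 kg; Δv = 317×9.80665×ln(4.276) = 3108.7×1.4531 ≈ 4517 m/s.
Stage 2: m₀ = 5,227 kg, m_f = 5,227 − 3,830 = 1,397 kg; Δv = 323×9.80665×ln(3.742) = 3167.5×1.3195 ≈ 4180 m/s.
Total Δv = 4517 + 4180 = 8697 m/s.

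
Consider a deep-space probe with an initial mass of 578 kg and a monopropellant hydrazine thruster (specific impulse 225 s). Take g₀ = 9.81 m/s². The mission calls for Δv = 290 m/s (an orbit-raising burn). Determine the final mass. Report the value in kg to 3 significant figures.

final mass ≈ 507 kg

v_e = Isp · g₀ = 225 × 9.81 = 2207.2 m/s.
Rocket equation: m₀/m_f = exp(Δv / v_e) = exp(290 / 2207.2) = exp(0.1314) = 1.1404.
m_f = m₀ / 1.1404 = 578 / 1.1404 = 506.84 kg.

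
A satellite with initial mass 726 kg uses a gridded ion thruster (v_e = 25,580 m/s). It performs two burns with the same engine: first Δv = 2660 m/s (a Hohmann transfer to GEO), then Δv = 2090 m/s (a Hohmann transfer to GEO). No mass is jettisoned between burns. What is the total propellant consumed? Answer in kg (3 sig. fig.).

After the first burn: m = 726 × exp(−2660/25580.0) = 726 × 0.90124 = 654.3 kg.
After the second burn: m = 654.3 × exp(−2090/25580.0) = 654.3 × 0.92154 = 602.964 kg.
Total propellant = m₀ − m_final = 726 − 602.964 = 123.036 kg.

total propellant consumed ≈ 123 kg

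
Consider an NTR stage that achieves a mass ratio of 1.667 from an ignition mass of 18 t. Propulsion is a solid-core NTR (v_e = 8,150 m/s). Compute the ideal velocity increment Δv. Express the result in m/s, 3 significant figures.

Δv ≈ 4160 m/s

Δv = v_e · ln(1.667) = 8150.0 × 0.5110 ≈ 4164.9 m/s.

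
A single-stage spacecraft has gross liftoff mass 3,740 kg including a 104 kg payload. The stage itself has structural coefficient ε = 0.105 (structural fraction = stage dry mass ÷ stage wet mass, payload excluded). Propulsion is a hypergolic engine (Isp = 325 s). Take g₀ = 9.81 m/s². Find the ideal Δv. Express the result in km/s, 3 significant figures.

Δv ≈ 6.51 km/s

Stage wet mass = m₀ − payload = 3,740 − 104 = 3,636 kg.
Stage dry mass = ε × stage wet mass = 0.105 × 3,636 = 381.78 kg.
Burnout mass m_f = stage dry + payload = 381.78 + 104 = 485.78 kg.
v_e = Isp · g₀ = 325 × 9.81 = 3188.2 m/s.
Δv = v_e · ln(3,740/485.78) = 3188.2 × ln(7.699) = 3188.2 × 2.0411 ≈ 6507 m/s.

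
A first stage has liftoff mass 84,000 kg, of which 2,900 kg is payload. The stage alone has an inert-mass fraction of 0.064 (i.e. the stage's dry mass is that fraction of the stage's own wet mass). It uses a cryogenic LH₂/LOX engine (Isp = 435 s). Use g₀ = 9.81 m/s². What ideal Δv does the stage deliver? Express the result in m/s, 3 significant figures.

Stage wet mass = m₀ − payload = 84,000 − 2,900 = 81,100 kg.
Stage dry mass = ε × stage wet mass = 0.064 × 81,100 = 5,190.4 kg.
Burnout mass m_f = stage dry + payload = 5,190.4 + 2,900 = 8,090.4 kg.
v_e = Isp · g₀ = 435 × 9.81 = 4267.4 m/s.
Using Δv = v_e ln(m₀/m_f): Δv = v_e · ln(84,000/8,090.4) = 4267.4 × ln(10.38) = 4267.4 × 2.3401 ≈ 9986 m/s.

Δv ≈ 9990 m/s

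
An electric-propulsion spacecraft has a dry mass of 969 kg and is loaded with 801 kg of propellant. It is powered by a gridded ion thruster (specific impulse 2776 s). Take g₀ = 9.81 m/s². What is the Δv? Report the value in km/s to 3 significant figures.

Δv ≈ 16.4 km/s

v_e = Isp · g₀ = 2776 × 9.81 = 27232.6 m/s.
m₀ = m_dry + m_prop = 969 + 801 = 1,770 kg.
Using Δv = v_e ln(m₀/m_f): Δv = v_e · ln(m₀/m_f) = 27232.6 × ln(1.827) = 27232.6 × 0.6025 ≈ 16406.8 m/s.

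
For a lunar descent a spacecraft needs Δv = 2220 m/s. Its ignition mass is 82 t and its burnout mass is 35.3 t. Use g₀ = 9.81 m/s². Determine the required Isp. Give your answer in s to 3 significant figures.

Isp ≈ 268 s

ln(m₀/m_f) = ln(82000/35300) = ln(2.323) = 0.8428.
v_e = Δv / ln(m₀/m_f) = 2220 / 0.8428 = 2634.0 m/s.
Isp = v_e / g₀ = 2634.0 / 9.81 = 268.5 s.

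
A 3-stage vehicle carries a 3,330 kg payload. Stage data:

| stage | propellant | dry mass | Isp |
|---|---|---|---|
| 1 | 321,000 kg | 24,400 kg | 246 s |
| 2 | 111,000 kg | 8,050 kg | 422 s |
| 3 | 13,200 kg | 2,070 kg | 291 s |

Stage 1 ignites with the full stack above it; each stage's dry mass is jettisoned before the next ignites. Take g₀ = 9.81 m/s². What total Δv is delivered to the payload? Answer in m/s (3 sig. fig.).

Ignition mass of stage 1 = 321,000+24,400 + 111,000+8,050 + 13,200+2,070 + 3,330 = 483,050 kg.
Stage 1: m₀ = 483,050 kg, m_f = 483,050 − 321,000 = 162,050 kg; Δv = 246×9.81×ln(2.981) = 2413.3×1.0922 ≈ 2636 m/s.
Stage 2: m₀ = 137,650 kg, m_f = 137,650 − 111,000 = 26,650 kg; Δv = 422×9.81×ln(5.165) = 4139.8×1.6419 ≈ 6797 m/s.
Stage 3: m₀ = 18,600 kg, m_f = 18,600 − 13,200 = 5,400 kg; Δv = 291×9.81×ln(3.444) = 2854.7×1.2368 ≈ 3531 m/s.
Total Δv = 2636 + 6797 + 3531 = 12964 m/s.

Δv ≈ 13000 m/s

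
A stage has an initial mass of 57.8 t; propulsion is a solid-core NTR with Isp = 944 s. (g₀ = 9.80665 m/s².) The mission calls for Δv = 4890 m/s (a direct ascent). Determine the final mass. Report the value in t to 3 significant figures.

final mass ≈ 34.1 t

v_e = Isp · g₀ = 944 × 9.80665 = 9257.5 m/s.
m₀/m_f = exp(Δv / v_e) = exp(4890 / 9257.5) = exp(0.5282) = 1.6959.
m_f = m₀ / 1.6959 = 57.8 / 1.6959 = 34.0822 t.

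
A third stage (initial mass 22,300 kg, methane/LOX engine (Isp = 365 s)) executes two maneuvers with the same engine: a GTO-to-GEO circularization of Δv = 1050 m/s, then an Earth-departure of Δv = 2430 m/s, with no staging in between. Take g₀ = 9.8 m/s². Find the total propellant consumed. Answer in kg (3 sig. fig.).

v_e = Isp · g₀ = 365 × 9.8 = 3577.0 m/s.
After the first burn: m = 22300 × exp(−1050/3577.0) = 22300 × 0.74562 = 16,627.3 kg.
After the second burn: m = 16,627.3 × exp(−2430/3577.0) = 16,627.3 × 0.50695 = 8,429.21 kg.
Total propellant = m₀ − m_final = 22300 − 8,429.21 = 13,870.79 kg.

total propellant consumed ≈ 13900 kg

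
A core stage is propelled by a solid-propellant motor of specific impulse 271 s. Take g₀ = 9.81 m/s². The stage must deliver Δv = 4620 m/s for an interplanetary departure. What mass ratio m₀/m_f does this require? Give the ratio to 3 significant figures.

v_e = Isp · g₀ = 271 × 9.81 = 2658.5 m/s.
m₀/m_f = exp(Δv / v_e) = exp(4620 / 2658.5) = exp(1.7378) = 5.6849.

mass ratio ≈ 5.68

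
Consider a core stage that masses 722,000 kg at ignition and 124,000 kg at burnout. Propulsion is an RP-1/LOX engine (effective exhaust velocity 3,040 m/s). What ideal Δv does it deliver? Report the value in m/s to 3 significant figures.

Δv ≈ 5360 m/s

Using Δv = v_e ln(m₀/m_f): Δv = v_e · ln(m₀/m_f) = 3040.0 × ln(5.823) = 3040.0 × 1.7617 ≈ 5355.7 m/s.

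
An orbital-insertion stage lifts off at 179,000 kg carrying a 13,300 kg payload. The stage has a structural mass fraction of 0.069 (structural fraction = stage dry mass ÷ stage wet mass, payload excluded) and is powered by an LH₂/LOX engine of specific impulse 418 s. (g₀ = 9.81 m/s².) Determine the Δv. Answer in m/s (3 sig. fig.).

Stage wet mass = m₀ − payload = 179,000 − 13,300 = 165,700 kg.
Stage dry mass = ε × stage wet mass = 0.069 × 165,700 = 11,433.3 kg.
Burnout mass m_f = stage dry + payload = 11,433.3 + 13,300 = 24,733.3 kg.
v_e = Isp · g₀ = 418 × 9.81 = 4100.6 m/s.
Rocket equation: Δv = v_e · ln(179,000/24,733.3) = 4100.6 × ln(7.237) = 4100.6 × 1.9792 ≈ 8116 m/s.

Δv ≈ 8120 m/s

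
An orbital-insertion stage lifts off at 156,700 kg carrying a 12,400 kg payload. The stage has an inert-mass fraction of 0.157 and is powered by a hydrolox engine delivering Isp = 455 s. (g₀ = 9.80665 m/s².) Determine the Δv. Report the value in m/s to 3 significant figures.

Δv ≈ 6680 m/s

Stage wet mass = m₀ − payload = 156,700 − 12,400 = 144,300 kg.
Stage dry mass = ε × stage wet mass = 0.157 × 144,300 = 22,655.1 kg.
Burnout mass m_f = stage dry + payload = 22,655.1 + 12,400 = 35,055.1 kg.
v_e = Isp · g₀ = 455 × 9.80665 = 4462.0 m/s.
By the Tsiolkovsky rocket equation, Δv = v_e · ln(156,700/35,055.1) = 4462.0 × ln(4.47) = 4462.0 × 1.4974 ≈ 6681 m/s.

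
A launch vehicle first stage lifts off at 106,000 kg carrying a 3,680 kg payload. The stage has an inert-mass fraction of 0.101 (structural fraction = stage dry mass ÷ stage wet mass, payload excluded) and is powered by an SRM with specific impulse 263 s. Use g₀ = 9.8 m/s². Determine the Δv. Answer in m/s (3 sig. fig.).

Δv ≈ 5220 m/s

Stage wet mass = m₀ − payload = 106,000 − 3,680 = 102,320 kg.
Stage dry mass = ε × stage wet mass = 0.101 × 102,320 = 10,334.3 kg.
Burnout mass m_f = stage dry + payload = 10,334.3 + 3,680 = 14,014.3 kg.
v_e = Isp · g₀ = 263 × 9.8 = 2577.4 m/s.
Using Δv = v_e ln(m₀/m_f): Δv = v_e · ln(106,000/14,014.3) = 2577.4 × ln(7.564) = 2577.4 × 2.0234 ≈ 5215 m/s.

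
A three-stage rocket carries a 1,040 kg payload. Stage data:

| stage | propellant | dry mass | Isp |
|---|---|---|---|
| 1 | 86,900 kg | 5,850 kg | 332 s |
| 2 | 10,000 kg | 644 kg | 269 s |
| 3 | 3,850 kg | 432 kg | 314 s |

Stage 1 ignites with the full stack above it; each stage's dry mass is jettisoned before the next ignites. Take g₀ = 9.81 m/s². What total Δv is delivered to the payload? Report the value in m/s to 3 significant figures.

Δv ≈ 11800 m/s

Ignition mass of stage 1 = 86,900+5,850 + 10,000+644 + 3,850+432 + 1,040 = 108,716 kg.
Stage 1: m₀ = 108,716 kg, m_f = 108,716 − 86,900 = 21,816 kg; Δv = 332×9.81×ln(4.983) = 3256.9×1.6061 ≈ 5231 m/s.
Stage 2: m₀ = 15,966 kg, m_f = 15,966 − 10,000 = 5,966 kg; Δv = 269×9.81×ln(2.676) = 2638.9×0.9844 ≈ 2598 m/s.
Stage 3: m₀ = 5,322 kg, m_f = 5,322 − 3,850 = 1,472 kg; Δv = 314×9.81×ln(3.615) = 3080.3×1.2852 ≈ 3959 m/s.
Total Δv = 5231 + 2598 + 3959 = 11788 m/s.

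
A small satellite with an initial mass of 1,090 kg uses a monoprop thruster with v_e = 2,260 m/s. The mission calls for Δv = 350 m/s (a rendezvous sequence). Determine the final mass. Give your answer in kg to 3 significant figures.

Rocket equation: m₀/m_f = exp(Δv / v_e) = exp(350 / 2260.0) = exp(0.1549) = 1.1675.
m_f = m₀ / 1.1675 = 1,090 / 1.1675 = 933.619 kg.

final mass ≈ 934 kg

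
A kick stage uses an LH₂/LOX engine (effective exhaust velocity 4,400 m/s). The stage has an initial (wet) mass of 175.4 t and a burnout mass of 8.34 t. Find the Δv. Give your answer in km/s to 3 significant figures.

Rocket equation: Δv = v_e · ln(m₀/m_f) = 4400.0 × ln(21.03) = 4400.0 × 3.0460 ≈ 13402.4 m/s.

Δv ≈ 13.4 km/s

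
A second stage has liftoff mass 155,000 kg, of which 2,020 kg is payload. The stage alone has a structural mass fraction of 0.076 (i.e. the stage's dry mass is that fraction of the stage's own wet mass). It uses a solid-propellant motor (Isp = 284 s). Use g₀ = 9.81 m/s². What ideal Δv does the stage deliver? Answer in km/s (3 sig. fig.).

Stage wet mass = m₀ − payload = 155,000 − 2,020 = 152,980 kg.
Stage dry mass = ε × stage wet mass = 0.076 × 152,980 = 11,626.5 kg.
Burnout mass m_f = stage dry + payload = 11,626.5 + 2,020 = 13,646.5 kg.
v_e = Isp · g₀ = 284 × 9.81 = 2786.0 m/s.
From the ideal rocket equation, Δv = v_e · ln(155,000/13,646.5) = 2786.0 × ln(11.36) = 2786.0 × 2.4299 ≈ 6770 m/s.

Δv ≈ 6.77 km/s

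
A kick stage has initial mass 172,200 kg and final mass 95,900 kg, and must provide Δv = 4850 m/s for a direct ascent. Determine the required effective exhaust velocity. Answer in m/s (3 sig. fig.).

v_e ≈ 8290 m/s

ln(m₀/m_f) = ln(172200/95900) = ln(1.796) = 0.5854.
v_e = Δv / ln(m₀/m_f) = 4850 / 0.5854 = 8285.6 m/s.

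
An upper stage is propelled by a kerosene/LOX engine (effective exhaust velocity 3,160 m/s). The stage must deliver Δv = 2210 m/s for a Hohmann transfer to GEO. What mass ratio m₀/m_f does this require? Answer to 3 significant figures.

mass ratio ≈ 2.01

m₀/m_f = exp(Δv / v_e) = exp(2210 / 3160.0) = exp(0.6994) = 2.0125.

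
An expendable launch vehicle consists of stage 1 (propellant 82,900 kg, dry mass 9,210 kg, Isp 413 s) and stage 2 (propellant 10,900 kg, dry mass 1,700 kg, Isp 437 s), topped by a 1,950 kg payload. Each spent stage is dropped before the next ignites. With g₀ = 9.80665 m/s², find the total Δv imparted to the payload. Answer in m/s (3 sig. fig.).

Ignition mass of stage 1 = 82,900+9,210 + 10,900+1,700 + 1,950 = 106,660 kg.
Stage 1: m₀ = 106,660 kg, m_f = 106,660 − 82,900 = 23,760 kg; Δv = 413×9.80665×ln(4.489) = 4050.1×1.5016 ≈ 6082 m/s.
Stage 2: m₀ = 14,550 kg, m_f = 14,550 − 10,900 = 3,650 kg; Δv = 437×9.80665×ln(3.986) = 4285.5×1.3829 ≈ 5926 m/s.
Total Δv = 6082 + 5926 = 12008 m/s.

Δv ≈ 12000 m/s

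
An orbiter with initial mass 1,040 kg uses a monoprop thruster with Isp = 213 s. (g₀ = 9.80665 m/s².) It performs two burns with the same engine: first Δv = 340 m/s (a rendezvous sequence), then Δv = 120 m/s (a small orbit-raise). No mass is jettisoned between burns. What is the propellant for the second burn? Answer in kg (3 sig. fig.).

propellant for the second burn ≈ 49.3 kg

v_e = Isp · g₀ = 213 × 9.80665 = 2088.8 m/s.
After the first burn: m = 1040 × exp(−340/2088.8) = 1040 × 0.84979 = 883.782 kg.
After the second burn: m = 883.782 × exp(−120/2088.8) = 883.782 × 0.94417 = 834.44 kg.
Second-burn propellant = 883.782 − 834.44 = 49.342 kg.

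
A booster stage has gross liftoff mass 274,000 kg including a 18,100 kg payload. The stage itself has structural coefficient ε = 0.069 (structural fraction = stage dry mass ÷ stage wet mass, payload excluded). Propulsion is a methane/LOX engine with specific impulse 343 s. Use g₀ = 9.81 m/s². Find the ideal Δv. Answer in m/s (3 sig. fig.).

Stage wet mass = m₀ − payload = 274,000 − 18,100 = 255,900 kg.
Stage dry mass = ε × stage wet mass = 0.069 × 255,900 = 17,657.1 kg.
Burnout mass m_f = stage dry + payload = 17,657.1 + 18,100 = 35,757.1 kg.
v_e = Isp · g₀ = 343 × 9.81 = 3364.8 m/s.
Δv = v_e · ln(274,000/35,757.1) = 3364.8 × ln(7.663) = 3364.8 × 2.0364 ≈ 6852 m/s.

Δv ≈ 6850 m/s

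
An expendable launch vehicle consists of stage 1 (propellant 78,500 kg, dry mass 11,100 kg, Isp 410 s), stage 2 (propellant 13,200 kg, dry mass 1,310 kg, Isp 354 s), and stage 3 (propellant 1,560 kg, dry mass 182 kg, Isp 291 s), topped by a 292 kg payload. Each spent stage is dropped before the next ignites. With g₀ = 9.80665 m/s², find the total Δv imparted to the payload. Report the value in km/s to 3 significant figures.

Δv ≈ 15.1 km/s

Ignition mass of stage 1 = 78,500+11,100 + 13,200+1,310 + 1,560+182 + 292 = 106,144 kg.
Stage 1: m₀ = 106,144 kg, m_f = 106,144 − 78,500 = 27,644 kg; Δv = 410×9.80665×ln(3.84) = 4020.7×1.3454 ≈ 5409 m/s.
Stage 2: m₀ = 16,544 kg, m_f = 16,544 − 13,200 = 3,344 kg; Δv = 354×9.80665×ln(4.947) = 3471.6×1.5989 ≈ 5551 m/s.
Stage 3: m₀ = 2,034 kg, m_f = 2,034 − 1,560 = 474 kg; Δv = 291×9.80665×ln(4.291) = 2853.7×1.4566 ≈ 4157 m/s.
Total Δv = 5409 + 5551 + 4157 = 15117 m/s.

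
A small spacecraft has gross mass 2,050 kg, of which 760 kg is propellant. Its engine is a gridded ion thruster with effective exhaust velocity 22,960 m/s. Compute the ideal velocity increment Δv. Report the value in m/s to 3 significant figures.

m_f = m₀ − m_prop = 2,050 − 760 = 1,290 kg.
From the ideal rocket equation, Δv = v_e · ln(m₀/m_f) = 22960.0 × ln(1.589) = 22960.0 × 0.4632 ≈ 10635.0 m/s.

Δv ≈ 10600 m/s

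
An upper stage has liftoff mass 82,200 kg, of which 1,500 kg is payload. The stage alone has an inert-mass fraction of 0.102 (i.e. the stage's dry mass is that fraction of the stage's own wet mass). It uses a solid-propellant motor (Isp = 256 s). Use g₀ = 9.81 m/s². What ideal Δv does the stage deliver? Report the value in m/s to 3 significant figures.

Δv ≈ 5360 m/s

Stage wet mass = m₀ − payload = 82,200 − 1,500 = 80,700 kg.
Stage dry mass = ε × stage wet mass = 0.102 × 80,700 = 8,231.4 kg.
Burnout mass m_f = stage dry + payload = 8,231.4 + 1,500 = 9,731.4 kg.
v_e = Isp · g₀ = 256 × 9.81 = 2511.4 m/s.
By the Tsiolkovsky rocket equation, Δv = v_e · ln(82,200/9,731.4) = 2511.4 × ln(8.447) = 2511.4 × 2.1338 ≈ 5359 m/s.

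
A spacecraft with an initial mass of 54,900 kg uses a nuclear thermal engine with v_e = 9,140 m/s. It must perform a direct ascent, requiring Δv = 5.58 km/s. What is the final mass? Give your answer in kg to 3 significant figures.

m₀/m_f = exp(Δv / v_e) = exp(5580 / 9140.0) = exp(0.6105) = 1.8414.
m_f = m₀ / 1.8414 = 54,900 / 1.8414 = 29,814.3 kg.

final mass ≈ 29800 kg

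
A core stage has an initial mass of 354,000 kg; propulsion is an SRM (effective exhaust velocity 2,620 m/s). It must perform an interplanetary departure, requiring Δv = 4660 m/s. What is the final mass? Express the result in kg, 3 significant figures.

final mass ≈ 59800 kg

m₀/m_f = exp(Δv / v_e) = exp(4660 / 2620.0) = exp(1.7786) = 5.9217.
m_f = m₀ / 5.9217 = 354,000 / 5.9217 = 59,780.1 kg.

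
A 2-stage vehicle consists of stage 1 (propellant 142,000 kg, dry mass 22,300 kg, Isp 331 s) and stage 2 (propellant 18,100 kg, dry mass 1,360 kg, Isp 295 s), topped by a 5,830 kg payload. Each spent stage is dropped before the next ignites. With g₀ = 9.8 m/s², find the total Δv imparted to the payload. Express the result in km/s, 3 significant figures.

Δv ≈ 8.12 km/s

Ignition mass of stage 1 = 142,000+22,300 + 18,100+1,360 + 5,830 = 189,590 kg.
Stage 1: m₀ = 189,590 kg, m_f = 189,590 − 142,000 = 47,590 kg; Δv = 331×9.8×ln(3.984) = 3243.8×1.3822 ≈ 4484 m/s.
Stage 2: m₀ = 25,290 kg, m_f = 25,290 − 18,100 = 7,190 kg; Δv = 295×9.8×ln(3.517) = 2891.0×1.2577 ≈ 3636 m/s.
Total Δv = 4484 + 3636 = 8120 m/s.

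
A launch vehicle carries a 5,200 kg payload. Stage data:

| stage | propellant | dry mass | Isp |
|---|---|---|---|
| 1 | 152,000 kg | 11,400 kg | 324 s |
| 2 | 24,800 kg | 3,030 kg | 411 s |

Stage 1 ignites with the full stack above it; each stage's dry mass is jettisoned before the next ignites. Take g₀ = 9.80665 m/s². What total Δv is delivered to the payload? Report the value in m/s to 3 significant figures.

Δv ≈ 10300 m/s

Ignition mass of stage 1 = 152,000+11,400 + 24,800+3,030 + 5,200 = 196,430 kg.
Stage 1: m₀ = 196,430 kg, m_f = 196,430 − 152,000 = 44,430 kg; Δv = 324×9.80665×ln(4.421) = 3177.4×1.4864 ≈ 4723 m/s.
Stage 2: m₀ = 33,030 kg, m_f = 33,030 − 24,800 = 8,230 kg; Δv = 411×9.80665×ln(4.013) = 4030.5×1.3896 ≈ 5601 m/s.
Total Δv = 4723 + 5601 = 10324 m/s.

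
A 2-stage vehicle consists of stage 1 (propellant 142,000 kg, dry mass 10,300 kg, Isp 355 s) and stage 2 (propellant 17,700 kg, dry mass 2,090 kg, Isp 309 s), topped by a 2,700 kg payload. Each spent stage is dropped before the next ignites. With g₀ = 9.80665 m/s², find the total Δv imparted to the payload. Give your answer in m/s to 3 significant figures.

Ignition mass of stage 1 = 142,000+10,300 + 17,700+2,090 + 2,700 = 174,790 kg.
Stage 1: m₀ = 174,790 kg, m_f = 174,790 − 142,000 = 32,790 kg; Δv = 355×9.80665×ln(5.331) = 3481.4×1.6735 ≈ 5826 m/s.
Stage 2: m₀ = 22,490 kg, m_f = 22,490 − 17,700 = 4,790 kg; Δv = 309×9.80665×ln(4.695) = 3030.3×1.5465 ≈ 4686 m/s.
Total Δv = 5826 + 4686 = 10512 m/s.

Δv ≈ 10500 m/s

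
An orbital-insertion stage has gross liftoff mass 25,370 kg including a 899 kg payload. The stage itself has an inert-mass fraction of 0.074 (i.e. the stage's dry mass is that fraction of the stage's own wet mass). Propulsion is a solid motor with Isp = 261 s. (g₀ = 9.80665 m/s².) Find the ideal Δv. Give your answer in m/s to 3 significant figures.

Δv ≈ 5720 m/s

Stage wet mass = m₀ − payload = 25,370 − 899 = 24,471 kg.
Stage dry mass = ε × stage wet mass = 0.074 × 24,471 = 1,810.85 kg.
Burnout mass m_f = stage dry + payload = 1,810.85 + 899 = 2,709.85 kg.
v_e = Isp · g₀ = 261 × 9.80665 = 2559.5 m/s.
Rocket equation: Δv = v_e · ln(25,370/2,709.85) = 2559.5 × ln(9.362) = 2559.5 × 2.2367 ≈ 5725 m/s.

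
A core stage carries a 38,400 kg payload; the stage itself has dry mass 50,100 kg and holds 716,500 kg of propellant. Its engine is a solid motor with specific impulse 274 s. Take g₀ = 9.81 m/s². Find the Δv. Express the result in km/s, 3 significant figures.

Δv ≈ 5.93 km/s

v_e = Isp · g₀ = 274 × 9.81 = 2687.9 m/s.
m₀ = payload + dry + propellant = 38,400 + 50,100 + 716,500 = 805,000 kg.
m_f = payload + dry = 38,400 + 50,100 = 88,500 kg.
Δv = v_e · ln(m₀/m_f) = 2687.9 × ln(9.096) = 2687.9 × 2.2078 ≈ 5934.5 m/s.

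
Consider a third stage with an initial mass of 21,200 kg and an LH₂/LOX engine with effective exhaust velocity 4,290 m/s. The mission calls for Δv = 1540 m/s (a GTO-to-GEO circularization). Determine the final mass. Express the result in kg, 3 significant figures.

Using Δv = v_e ln(m₀/m_f): m₀/m_f = exp(Δv / v_e) = exp(1540 / 4290.0) = exp(0.3590) = 1.4319.
m_f = m₀ / 1.4319 = 21,200 / 1.4319 = 14,805.5 kg.

final mass ≈ 14800 kg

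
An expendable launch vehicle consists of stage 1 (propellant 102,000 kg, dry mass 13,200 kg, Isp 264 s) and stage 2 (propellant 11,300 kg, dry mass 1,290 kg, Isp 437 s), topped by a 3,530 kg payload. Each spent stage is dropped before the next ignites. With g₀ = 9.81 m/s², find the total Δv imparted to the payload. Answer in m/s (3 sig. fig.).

Ignition mass of stage 1 = 102,000+13,200 + 11,300+1,290 + 3,530 = 131,320 kg.
Stage 1: m₀ = 131,320 kg, m_f = 131,320 − 102,000 = 29,320 kg; Δv = 264×9.81×ln(4.479) = 2589.8×1.4994 ≈ 3883 m/s.
Stage 2: m₀ = 16,120 kg, m_f = 16,120 − 11,300 = 4,820 kg; Δv = 437×9.81×ln(3.344) = 4287.0×1.2073 ≈ 5176 m/s.
Total Δv = 3883 + 5176 = 9059 m/s.

Δv ≈ 9060 m/s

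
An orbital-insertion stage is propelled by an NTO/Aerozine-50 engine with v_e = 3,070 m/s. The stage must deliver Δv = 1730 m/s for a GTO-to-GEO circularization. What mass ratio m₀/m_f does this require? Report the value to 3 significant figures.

Rocket equation: m₀/m_f = exp(Δv / v_e) = exp(1730 / 3070.0) = exp(0.5635) = 1.7568.

mass ratio ≈ 1.76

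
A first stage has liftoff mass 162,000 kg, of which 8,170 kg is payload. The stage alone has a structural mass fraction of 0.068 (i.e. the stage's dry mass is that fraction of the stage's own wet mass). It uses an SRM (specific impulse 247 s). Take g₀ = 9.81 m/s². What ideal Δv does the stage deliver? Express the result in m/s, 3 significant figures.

Stage wet mass = m₀ − payload = 162,000 − 8,170 = 153,830 kg.
Stage dry mass = ε × stage wet mass = 0.068 × 153,830 = 10,460.4 kg.
Burnout mass m_f = stage dry + payload = 10,460.4 + 8,170 = 18,630.4 kg.
v_e = Isp · g₀ = 247 × 9.81 = 2423.1 m/s.
By the Tsiolkovsky rocket equation, Δv = v_e · ln(162,000/18,630.4) = 2423.1 × ln(8.695) = 2423.1 × 2.1628 ≈ 5241 m/s.

Δv ≈ 5240 m/s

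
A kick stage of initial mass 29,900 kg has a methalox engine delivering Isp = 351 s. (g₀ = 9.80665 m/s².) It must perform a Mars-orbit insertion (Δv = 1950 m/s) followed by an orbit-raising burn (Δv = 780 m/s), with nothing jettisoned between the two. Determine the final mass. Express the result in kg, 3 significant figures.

final mass ≈ 13500 kg

v_e = Isp · g₀ = 351 × 9.80665 = 3442.1 m/s.
After the first burn: m = 29900 × exp(−1950/3442.1) = 29900 × 0.56750 = 16,968.3 kg.
After the second burn: m = 16,968.3 × exp(−780/3442.1) = 16,968.3 × 0.79724 = 13,527.8 kg.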